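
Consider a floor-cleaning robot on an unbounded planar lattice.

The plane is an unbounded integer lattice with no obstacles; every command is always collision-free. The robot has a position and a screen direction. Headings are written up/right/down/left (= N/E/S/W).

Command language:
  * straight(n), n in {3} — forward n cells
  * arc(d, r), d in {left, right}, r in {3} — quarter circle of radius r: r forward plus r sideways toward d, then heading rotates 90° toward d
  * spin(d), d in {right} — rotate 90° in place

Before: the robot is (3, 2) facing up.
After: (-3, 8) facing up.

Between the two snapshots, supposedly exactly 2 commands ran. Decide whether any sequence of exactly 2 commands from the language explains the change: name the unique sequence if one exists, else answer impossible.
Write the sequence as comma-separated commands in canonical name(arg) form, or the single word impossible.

arc(left, 3), arc(right, 3)

key: still facing N at the end — net rotation zero over 2 steps
initial: (3, 2) facing up
step 1 (arc(left, 3)): (0, 5) facing left
step 2 (arc(right, 3)): (-3, 8) facing up
all 16 alternatives checked — unique.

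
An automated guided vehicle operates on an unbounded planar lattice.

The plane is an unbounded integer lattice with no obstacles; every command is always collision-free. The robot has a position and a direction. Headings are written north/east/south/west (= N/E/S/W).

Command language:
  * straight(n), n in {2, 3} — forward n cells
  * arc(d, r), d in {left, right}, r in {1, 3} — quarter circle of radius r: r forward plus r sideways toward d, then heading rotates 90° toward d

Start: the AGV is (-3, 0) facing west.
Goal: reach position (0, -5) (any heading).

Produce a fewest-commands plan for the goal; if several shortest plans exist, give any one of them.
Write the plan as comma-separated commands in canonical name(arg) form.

start: (-3, 0) facing west
step 1 (arc(left, 1)): (-4, -1) facing south
step 2 (arc(left, 1)): (-3, -2) facing east
step 3 (arc(right, 3)): (0, -5) facing south
nothing shorter than 3 reaches the goal.

arc(left, 1), arc(left, 1), arc(right, 3)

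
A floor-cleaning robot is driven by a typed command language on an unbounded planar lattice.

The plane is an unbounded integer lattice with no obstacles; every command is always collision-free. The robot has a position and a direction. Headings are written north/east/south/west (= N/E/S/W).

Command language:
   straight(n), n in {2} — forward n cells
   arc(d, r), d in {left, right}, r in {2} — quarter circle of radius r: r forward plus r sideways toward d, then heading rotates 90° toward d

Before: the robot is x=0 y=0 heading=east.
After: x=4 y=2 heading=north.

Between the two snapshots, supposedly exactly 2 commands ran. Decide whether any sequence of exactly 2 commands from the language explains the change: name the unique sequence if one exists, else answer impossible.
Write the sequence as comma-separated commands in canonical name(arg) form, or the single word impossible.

straight(2), arc(left, 2)

key: running arc(left, 2) before straight(2) would end elsewhere — order is forced
begin: x=0 y=0 heading=east
step 1 (straight(2)): x=2 y=0 heading=east
step 2 (arc(left, 2)): x=4 y=2 heading=north
no rival 2-sequence matches.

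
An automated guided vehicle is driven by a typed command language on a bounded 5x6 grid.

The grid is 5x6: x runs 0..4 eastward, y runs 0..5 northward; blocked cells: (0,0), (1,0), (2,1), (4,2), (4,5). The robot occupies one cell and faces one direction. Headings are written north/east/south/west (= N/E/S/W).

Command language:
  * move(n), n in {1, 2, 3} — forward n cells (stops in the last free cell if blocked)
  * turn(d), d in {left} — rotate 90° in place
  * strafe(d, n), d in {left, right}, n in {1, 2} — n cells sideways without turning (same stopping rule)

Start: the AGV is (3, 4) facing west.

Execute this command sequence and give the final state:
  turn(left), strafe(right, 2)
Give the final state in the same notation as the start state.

begin: (3, 4) facing west
step 1 (turn(left)): (3, 4) facing south
step 2 (strafe(right, 2)): (1, 4) facing south

(1, 4) facing south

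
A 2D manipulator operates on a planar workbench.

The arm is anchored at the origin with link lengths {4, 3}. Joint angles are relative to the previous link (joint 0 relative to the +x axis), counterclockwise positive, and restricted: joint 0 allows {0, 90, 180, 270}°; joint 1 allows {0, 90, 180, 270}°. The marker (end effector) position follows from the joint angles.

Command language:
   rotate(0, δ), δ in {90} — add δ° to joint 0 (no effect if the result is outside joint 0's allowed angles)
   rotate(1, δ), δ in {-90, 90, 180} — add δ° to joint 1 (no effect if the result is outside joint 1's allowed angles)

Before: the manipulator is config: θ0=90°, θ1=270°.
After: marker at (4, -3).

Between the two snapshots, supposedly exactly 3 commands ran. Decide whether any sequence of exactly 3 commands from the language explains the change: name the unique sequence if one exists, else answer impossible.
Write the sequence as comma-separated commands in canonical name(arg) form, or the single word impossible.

initial: config: θ0=90°, θ1=270°
step 1 (rotate(0, 90)): config: θ0=180°, θ1=270°
step 2 (rotate(0, 90)): config: θ0=270°, θ1=270°
step 3 (rotate(0, 90)): config: θ0=0°, θ1=270°
no rival 3-sequence matches.

rotate(0, 90), rotate(0, 90), rotate(0, 90)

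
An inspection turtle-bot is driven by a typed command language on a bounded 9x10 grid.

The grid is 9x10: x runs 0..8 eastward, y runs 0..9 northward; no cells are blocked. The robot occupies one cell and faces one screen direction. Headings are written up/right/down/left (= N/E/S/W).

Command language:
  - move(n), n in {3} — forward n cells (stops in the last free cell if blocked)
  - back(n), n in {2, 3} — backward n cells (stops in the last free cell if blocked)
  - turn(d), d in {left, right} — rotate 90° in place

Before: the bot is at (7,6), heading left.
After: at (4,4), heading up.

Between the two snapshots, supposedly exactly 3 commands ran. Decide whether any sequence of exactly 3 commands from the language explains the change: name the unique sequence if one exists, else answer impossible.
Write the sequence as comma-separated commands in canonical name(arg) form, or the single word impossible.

move(3), turn(right), back(2)

key: order matters: swapping move(3) and back(2) lands elsewhere
t0: at (7,6), heading left
[1] after move(3): at (4,6), heading left
[2] after turn(right): at (4,6), heading up
[3] after back(2): at (4,4), heading up
all 125 alternatives checked — unique.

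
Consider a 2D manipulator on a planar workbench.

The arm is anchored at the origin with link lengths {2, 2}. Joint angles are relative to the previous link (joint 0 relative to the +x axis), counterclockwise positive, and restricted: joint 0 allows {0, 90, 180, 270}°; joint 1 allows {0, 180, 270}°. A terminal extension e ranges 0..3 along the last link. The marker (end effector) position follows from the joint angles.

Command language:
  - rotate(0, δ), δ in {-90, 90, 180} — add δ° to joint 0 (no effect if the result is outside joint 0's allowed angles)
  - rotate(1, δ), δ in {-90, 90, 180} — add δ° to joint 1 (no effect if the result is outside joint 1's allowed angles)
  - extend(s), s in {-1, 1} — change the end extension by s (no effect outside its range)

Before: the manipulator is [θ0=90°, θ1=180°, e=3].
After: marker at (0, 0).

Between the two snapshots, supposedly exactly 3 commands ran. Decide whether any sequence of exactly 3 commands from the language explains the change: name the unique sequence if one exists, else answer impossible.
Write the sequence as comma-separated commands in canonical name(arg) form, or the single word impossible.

begin: [θ0=90°, θ1=180°, e=3]
t=1 extend(-1) ⇒ [θ0=90°, θ1=180°, e=2]
t=2 extend(-1) ⇒ [θ0=90°, θ1=180°, e=1]
t=3 extend(-1) ⇒ [θ0=90°, θ1=180°, e=0]
uniquely the one of 512 3-step routes that fits.

extend(-1), extend(-1), extend(-1)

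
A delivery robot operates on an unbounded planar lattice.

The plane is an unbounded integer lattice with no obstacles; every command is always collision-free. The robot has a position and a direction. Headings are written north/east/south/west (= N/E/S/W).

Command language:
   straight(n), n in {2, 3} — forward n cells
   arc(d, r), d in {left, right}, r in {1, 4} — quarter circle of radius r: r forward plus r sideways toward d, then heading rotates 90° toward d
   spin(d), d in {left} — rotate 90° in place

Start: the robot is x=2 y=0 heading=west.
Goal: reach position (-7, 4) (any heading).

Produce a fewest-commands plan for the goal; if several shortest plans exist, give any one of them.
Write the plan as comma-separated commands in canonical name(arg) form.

begin: x=2 y=0 heading=west
[1] after straight(2): x=0 y=0 heading=west
[2] after straight(3): x=-3 y=0 heading=west
[3] after arc(right, 4): x=-7 y=4 heading=north
minimal: 3 command(s), checked below 3.

straight(2), straight(3), arc(right, 4)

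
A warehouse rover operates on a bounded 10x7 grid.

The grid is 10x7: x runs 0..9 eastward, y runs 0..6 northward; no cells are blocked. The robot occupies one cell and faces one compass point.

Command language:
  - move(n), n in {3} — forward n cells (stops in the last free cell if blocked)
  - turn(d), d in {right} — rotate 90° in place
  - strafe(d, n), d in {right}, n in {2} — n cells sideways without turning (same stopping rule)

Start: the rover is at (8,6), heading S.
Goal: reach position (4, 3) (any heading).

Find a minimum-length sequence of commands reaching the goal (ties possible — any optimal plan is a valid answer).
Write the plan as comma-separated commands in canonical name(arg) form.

move(3), strafe(right, 2), strafe(right, 2)

begin: at (8,6), heading S
step 1 (move(3)): at (8,3), heading S
step 2 (strafe(right, 2)): at (6,3), heading S
step 3 (strafe(right, 2)): at (4,3), heading S
no 2-step plan works, so 3 is optimal.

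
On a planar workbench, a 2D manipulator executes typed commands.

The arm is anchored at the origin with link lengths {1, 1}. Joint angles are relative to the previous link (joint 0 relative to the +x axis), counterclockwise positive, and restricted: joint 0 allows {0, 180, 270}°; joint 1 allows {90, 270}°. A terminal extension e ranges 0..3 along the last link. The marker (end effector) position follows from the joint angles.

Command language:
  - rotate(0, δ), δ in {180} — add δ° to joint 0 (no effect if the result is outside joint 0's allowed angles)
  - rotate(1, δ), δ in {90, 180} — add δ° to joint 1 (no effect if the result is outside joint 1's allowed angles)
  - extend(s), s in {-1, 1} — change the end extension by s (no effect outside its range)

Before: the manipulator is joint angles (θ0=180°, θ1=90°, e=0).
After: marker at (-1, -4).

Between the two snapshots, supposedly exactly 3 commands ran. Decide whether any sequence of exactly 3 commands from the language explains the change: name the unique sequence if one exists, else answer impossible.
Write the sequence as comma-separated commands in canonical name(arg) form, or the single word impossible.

begin: joint angles (θ0=180°, θ1=90°, e=0)
[1] after extend(1): joint angles (θ0=180°, θ1=90°, e=1)
[2] after extend(1): joint angles (θ0=180°, θ1=90°, e=2)
[3] after extend(1): joint angles (θ0=180°, θ1=90°, e=3)
uniquely the one of 125 3-step routes that fits.

extend(1), extend(1), extend(1)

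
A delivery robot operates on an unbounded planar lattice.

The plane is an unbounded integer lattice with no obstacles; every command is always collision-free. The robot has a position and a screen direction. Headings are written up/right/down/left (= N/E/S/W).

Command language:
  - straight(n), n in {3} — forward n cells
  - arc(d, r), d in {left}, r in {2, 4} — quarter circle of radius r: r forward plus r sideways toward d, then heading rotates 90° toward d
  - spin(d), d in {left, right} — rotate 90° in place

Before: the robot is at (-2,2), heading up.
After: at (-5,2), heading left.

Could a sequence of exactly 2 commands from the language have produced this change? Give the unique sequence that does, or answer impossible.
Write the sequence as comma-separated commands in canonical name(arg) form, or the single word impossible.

spin(left), straight(3)

key: running straight(3) before spin(left) would end elsewhere — order is forced
initial: at (-2,2), heading up
[1] after spin(left): at (-2,2), heading left
[2] after straight(3): at (-5,2), heading left
no other 2-command option fits: unique.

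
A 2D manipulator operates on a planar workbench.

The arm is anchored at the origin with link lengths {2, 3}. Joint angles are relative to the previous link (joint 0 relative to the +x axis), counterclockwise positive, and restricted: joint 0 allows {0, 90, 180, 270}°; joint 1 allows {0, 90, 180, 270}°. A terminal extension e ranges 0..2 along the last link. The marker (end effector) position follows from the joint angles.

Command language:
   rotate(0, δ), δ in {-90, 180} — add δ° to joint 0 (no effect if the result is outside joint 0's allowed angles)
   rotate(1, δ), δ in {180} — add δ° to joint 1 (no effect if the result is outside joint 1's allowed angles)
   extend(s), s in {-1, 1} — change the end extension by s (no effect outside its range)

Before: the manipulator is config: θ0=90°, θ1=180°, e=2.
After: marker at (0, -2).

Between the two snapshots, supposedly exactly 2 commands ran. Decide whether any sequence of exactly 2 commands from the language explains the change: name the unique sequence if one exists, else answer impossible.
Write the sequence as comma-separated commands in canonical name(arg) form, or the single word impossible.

extend(1), extend(-1)

key: running extend(-1) before extend(1) would end elsewhere — order is forced
t0: config: θ0=90°, θ1=180°, e=2
t=1 extend(1) ⇒ config: θ0=90°, θ1=180°, e=2
t=2 extend(-1) ⇒ config: θ0=90°, θ1=180°, e=1
no rival 2-sequence matches.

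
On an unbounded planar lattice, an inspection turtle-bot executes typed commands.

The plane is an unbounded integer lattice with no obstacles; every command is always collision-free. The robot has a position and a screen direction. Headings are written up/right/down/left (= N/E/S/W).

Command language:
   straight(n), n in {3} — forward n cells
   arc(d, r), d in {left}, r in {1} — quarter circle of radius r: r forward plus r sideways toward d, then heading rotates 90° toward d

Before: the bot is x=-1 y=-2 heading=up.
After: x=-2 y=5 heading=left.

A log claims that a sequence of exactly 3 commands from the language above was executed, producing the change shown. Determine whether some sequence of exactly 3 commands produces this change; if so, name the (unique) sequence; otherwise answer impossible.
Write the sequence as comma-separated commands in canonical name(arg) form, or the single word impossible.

key: running arc(left, 1) before straight(3) would end elsewhere — order is forced
start: x=-1 y=-2 heading=up
t=1 straight(3) ⇒ x=-1 y=1 heading=up
t=2 straight(3) ⇒ x=-1 y=4 heading=up
t=3 arc(left, 1) ⇒ x=-2 y=5 heading=left
all 8 alternatives checked — unique.

straight(3), straight(3), arc(left, 1)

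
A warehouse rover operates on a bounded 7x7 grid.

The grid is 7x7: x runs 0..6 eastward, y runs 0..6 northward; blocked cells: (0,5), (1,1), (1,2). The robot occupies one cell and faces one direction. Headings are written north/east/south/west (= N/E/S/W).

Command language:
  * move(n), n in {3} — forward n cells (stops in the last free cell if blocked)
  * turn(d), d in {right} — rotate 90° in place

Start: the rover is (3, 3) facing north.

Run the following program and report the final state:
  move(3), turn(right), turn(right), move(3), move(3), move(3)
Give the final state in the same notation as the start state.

(3, 0) facing south

initial: (3, 3) facing north
t=1 move(3) ⇒ (3, 6) facing north
t=2 turn(right) ⇒ (3, 6) facing east
t=3 turn(right) ⇒ (3, 6) facing south
t=4 move(3) ⇒ (3, 3) facing south
t=5 move(3) ⇒ (3, 0) facing south
t=6 move(3) ⇒ (3, 0) facing south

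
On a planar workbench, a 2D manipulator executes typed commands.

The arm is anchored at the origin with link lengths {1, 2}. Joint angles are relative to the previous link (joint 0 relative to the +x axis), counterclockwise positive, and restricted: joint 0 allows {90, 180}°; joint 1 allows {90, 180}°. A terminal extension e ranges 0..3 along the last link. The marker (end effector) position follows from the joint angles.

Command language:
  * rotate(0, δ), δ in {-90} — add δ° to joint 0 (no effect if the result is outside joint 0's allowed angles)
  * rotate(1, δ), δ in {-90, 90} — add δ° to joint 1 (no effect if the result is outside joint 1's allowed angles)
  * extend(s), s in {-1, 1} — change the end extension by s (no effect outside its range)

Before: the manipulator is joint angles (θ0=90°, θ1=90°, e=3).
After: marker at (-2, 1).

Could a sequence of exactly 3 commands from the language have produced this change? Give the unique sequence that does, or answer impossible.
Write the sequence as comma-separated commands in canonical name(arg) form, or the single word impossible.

extend(-1), extend(-1), extend(-1)

begin: joint angles (θ0=90°, θ1=90°, e=3)
[1] after extend(-1): joint angles (θ0=90°, θ1=90°, e=2)
[2] after extend(-1): joint angles (θ0=90°, θ1=90°, e=1)
[3] after extend(-1): joint angles (θ0=90°, θ1=90°, e=0)
uniquely the one of 125 3-step routes that fits.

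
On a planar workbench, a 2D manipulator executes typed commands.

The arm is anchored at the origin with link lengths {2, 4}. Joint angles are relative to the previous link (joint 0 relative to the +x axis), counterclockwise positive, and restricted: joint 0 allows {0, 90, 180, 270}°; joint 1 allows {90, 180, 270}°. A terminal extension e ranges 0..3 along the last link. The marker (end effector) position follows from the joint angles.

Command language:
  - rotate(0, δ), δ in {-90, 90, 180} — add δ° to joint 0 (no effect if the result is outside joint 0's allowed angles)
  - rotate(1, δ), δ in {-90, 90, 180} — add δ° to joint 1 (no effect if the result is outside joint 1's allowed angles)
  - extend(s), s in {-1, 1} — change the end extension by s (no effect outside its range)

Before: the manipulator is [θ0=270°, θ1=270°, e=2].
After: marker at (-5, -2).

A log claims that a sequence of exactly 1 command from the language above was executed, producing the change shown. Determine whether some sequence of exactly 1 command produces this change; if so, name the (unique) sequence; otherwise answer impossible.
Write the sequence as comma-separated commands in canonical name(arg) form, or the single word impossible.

extend(-1)

begin: [θ0=270°, θ1=270°, e=2]
[1] after extend(-1): [θ0=270°, θ1=270°, e=1]
all 8 alternatives checked — unique.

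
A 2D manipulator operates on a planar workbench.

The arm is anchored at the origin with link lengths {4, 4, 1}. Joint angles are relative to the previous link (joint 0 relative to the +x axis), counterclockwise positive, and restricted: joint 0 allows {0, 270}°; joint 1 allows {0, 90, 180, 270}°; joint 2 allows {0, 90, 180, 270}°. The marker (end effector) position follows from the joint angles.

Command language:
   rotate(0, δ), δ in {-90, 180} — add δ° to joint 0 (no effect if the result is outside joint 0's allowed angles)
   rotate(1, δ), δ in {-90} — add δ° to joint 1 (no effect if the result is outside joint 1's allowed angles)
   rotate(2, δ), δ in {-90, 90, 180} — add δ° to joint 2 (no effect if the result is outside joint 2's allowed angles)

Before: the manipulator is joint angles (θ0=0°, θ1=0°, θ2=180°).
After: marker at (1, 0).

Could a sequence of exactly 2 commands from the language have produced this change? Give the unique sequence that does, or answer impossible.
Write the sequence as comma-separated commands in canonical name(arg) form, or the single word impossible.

initial: joint angles (θ0=0°, θ1=0°, θ2=180°)
t=1 rotate(1, -90) ⇒ joint angles (θ0=0°, θ1=270°, θ2=180°)
t=2 rotate(1, -90) ⇒ joint angles (θ0=0°, θ1=180°, θ2=180°)
no other 2-command option fits: unique.

rotate(1, -90), rotate(1, -90)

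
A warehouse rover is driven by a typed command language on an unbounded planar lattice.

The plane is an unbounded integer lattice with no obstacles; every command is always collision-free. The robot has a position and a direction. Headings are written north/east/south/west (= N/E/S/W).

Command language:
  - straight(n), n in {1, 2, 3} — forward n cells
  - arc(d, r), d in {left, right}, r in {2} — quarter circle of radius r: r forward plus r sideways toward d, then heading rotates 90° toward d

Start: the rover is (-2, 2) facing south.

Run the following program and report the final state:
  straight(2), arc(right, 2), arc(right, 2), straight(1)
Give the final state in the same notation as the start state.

begin: (-2, 2) facing south
[1] after straight(2): (-2, 0) facing south
[2] after arc(right, 2): (-4, -2) facing west
[3] after arc(right, 2): (-6, 0) facing north
[4] after straight(1): (-6, 1) facing north

(-6, 1) facing north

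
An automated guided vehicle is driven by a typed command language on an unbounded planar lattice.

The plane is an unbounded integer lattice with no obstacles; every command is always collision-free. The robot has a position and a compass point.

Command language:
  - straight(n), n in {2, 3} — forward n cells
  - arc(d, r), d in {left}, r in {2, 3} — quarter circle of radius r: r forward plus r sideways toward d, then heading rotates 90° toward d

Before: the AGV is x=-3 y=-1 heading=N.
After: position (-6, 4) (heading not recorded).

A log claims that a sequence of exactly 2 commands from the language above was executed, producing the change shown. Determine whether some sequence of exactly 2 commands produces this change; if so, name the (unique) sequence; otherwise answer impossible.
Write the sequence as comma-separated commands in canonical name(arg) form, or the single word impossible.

straight(2), arc(left, 3)

key: order matters: swapping straight(2) and arc(left, 3) lands elsewhere
t0: x=-3 y=-1 heading=N
[1] after straight(2): x=-3 y=1 heading=N
[2] after arc(left, 3): x=-6 y=4 heading=W
all 16 alternatives checked — unique.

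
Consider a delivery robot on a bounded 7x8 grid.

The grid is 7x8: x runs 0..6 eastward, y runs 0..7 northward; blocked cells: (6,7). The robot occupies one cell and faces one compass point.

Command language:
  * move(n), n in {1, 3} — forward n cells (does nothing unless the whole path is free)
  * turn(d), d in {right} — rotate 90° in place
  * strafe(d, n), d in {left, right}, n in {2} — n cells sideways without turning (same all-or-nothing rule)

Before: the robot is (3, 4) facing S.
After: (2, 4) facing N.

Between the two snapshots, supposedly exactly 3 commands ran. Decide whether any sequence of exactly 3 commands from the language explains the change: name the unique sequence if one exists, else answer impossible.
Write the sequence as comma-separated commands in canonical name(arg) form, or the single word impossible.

turn(right), move(1), turn(right)

key: cell and facing (now N) both changed — the 3 commands mix motion and turning
start: (3, 4) facing S
1. turn(right) → (3, 4) facing W
2. move(1) → (2, 4) facing W
3. turn(right) → (2, 4) facing N
no other 3-command option fits: unique.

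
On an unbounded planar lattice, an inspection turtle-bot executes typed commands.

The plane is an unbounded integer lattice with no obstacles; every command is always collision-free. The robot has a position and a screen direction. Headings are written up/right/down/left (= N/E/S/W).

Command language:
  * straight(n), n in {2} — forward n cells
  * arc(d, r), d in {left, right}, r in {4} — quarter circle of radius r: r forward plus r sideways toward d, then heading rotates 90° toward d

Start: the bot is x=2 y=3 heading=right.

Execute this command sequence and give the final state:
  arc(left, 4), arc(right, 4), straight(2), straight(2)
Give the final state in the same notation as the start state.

x=14 y=11 heading=right

from: x=2 y=3 heading=right
1. arc(left, 4) → x=6 y=7 heading=up
2. arc(right, 4) → x=10 y=11 heading=right
3. straight(2) → x=12 y=11 heading=right
4. straight(2) → x=14 y=11 heading=right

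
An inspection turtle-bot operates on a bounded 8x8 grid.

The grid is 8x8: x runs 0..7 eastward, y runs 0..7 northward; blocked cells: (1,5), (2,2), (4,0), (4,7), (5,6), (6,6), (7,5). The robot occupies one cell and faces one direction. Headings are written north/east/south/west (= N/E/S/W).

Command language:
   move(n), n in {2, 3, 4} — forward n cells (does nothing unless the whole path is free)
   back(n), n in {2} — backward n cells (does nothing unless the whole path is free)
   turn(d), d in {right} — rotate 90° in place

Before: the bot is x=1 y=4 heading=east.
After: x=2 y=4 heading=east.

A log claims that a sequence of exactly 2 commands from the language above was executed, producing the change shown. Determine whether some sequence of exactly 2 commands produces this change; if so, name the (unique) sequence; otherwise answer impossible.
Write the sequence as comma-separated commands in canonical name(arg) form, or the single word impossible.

key: order matters: swapping move(3) and back(2) lands elsewhere
begin: x=1 y=4 heading=east
t=1 move(3) ⇒ x=4 y=4 heading=east
t=2 back(2) ⇒ x=2 y=4 heading=east
all 25 alternatives checked — unique.

move(3), back(2)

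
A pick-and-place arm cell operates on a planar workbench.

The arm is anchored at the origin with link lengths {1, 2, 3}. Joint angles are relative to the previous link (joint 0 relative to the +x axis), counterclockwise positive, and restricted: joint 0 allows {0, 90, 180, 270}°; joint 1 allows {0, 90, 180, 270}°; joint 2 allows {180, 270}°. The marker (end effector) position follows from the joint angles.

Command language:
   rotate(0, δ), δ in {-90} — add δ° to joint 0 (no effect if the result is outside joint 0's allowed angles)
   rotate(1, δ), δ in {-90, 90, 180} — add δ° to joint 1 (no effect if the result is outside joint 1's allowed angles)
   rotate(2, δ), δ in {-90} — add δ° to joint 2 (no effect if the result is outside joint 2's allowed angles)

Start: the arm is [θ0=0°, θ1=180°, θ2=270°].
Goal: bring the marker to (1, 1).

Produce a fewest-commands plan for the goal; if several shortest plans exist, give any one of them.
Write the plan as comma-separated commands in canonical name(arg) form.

begin: [θ0=0°, θ1=180°, θ2=270°]
[1] after rotate(2, -90): [θ0=0°, θ1=180°, θ2=180°]
[2] after rotate(1, 90): [θ0=0°, θ1=270°, θ2=180°]
shorter routes all fall short; 2 is best.

rotate(2, -90), rotate(1, 90)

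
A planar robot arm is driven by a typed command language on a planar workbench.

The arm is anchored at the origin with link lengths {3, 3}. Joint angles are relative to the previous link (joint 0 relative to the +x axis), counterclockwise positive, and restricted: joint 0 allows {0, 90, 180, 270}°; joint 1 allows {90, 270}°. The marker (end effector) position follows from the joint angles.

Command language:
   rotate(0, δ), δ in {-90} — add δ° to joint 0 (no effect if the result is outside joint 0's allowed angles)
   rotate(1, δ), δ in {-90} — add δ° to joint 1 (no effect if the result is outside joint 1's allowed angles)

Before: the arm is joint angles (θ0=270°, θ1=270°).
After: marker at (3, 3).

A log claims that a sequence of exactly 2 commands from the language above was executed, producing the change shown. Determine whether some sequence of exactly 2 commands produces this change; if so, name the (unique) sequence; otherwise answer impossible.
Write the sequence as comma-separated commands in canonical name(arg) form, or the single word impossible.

begin: joint angles (θ0=270°, θ1=270°)
1. rotate(0, -90) → joint angles (θ0=180°, θ1=270°)
2. rotate(0, -90) → joint angles (θ0=90°, θ1=270°)
uniquely the one of 4 2-step routes that fits.

rotate(0, -90), rotate(0, -90)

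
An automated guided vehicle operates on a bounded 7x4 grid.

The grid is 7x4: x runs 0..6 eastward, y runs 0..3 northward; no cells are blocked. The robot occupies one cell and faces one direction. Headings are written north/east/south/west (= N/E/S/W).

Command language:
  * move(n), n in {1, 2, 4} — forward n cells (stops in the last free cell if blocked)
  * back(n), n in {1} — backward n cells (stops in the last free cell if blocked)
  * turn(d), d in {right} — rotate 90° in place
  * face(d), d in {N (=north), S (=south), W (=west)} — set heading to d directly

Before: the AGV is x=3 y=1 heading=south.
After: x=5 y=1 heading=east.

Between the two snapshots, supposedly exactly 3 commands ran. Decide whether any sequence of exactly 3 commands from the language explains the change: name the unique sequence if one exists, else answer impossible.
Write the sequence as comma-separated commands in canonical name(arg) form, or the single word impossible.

key: position moved to (5,1) AND the heading swung to E — translation plus rotation needed
initial: x=3 y=1 heading=south
step 1 (face(N)): x=3 y=1 heading=north
step 2 (turn(right)): x=3 y=1 heading=east
step 3 (move(2)): x=5 y=1 heading=east
all 512 alternatives checked — unique.

face(N), turn(right), move(2)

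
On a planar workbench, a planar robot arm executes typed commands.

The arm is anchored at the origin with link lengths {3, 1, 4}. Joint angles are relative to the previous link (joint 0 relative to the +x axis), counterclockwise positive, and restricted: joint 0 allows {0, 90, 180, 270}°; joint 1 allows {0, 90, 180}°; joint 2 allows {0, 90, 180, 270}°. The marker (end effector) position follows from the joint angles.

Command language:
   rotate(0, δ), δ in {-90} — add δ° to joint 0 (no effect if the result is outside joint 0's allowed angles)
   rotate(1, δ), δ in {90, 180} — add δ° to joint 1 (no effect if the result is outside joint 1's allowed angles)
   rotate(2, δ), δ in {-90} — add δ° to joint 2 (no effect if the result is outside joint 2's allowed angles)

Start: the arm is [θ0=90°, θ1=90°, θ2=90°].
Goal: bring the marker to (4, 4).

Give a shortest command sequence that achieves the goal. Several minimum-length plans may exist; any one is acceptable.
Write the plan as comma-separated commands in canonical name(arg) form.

rotate(0, -90), rotate(1, 90), rotate(1, 180)

from: [θ0=90°, θ1=90°, θ2=90°]
step 1 (rotate(0, -90)): [θ0=0°, θ1=90°, θ2=90°]
step 2 (rotate(1, 90)): [θ0=0°, θ1=180°, θ2=90°]
step 3 (rotate(1, 180)): [θ0=0°, θ1=0°, θ2=90°]
no 2-step plan works, so 3 is optimal.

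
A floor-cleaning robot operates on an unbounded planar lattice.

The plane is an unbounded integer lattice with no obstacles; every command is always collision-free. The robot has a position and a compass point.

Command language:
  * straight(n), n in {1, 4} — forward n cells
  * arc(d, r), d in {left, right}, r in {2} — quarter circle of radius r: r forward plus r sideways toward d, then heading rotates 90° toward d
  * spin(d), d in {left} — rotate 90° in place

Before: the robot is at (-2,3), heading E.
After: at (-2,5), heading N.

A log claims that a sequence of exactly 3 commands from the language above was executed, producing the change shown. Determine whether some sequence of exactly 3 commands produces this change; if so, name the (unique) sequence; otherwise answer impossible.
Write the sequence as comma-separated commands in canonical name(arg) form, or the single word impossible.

spin(left), straight(1), straight(1)

key: position moved to (-2,5) AND the heading swung to N — translation plus rotation needed
from: at (-2,3), heading E
step 1 (spin(left)): at (-2,3), heading N
step 2 (straight(1)): at (-2,4), heading N
step 3 (straight(1)): at (-2,5), heading N
uniquely the one of 125 3-step routes that fits.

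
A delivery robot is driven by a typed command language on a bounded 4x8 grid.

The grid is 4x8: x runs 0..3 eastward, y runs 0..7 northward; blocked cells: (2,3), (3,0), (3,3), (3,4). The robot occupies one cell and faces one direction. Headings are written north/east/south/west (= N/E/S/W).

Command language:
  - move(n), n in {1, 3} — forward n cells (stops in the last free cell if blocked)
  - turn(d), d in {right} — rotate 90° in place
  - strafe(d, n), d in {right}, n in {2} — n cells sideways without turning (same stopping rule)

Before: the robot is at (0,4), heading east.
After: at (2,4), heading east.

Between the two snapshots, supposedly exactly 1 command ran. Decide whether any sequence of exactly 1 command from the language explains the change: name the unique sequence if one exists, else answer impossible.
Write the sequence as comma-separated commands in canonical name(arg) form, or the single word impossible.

move(3)

key: heading stays E — the single command does not turn
begin: at (0,4), heading east
step 1 (move(3)): at (2,4), heading east
uniquely the one of 4 1-step routes that fits.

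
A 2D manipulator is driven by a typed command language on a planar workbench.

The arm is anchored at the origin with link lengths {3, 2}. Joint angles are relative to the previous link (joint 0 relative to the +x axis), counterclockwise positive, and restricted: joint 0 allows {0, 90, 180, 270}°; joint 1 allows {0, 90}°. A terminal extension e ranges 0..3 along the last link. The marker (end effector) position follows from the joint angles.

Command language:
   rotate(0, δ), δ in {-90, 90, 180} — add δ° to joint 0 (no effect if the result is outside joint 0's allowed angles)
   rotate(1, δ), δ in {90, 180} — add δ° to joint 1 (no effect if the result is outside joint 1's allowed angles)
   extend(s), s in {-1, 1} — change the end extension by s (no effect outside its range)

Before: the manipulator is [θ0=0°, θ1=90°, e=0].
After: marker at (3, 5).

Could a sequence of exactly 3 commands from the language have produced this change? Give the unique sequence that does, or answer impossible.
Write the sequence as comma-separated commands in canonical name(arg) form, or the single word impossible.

extend(1), extend(1), extend(1)

from: [θ0=0°, θ1=90°, e=0]
[1] after extend(1): [θ0=0°, θ1=90°, e=1]
[2] after extend(1): [θ0=0°, θ1=90°, e=2]
[3] after extend(1): [θ0=0°, θ1=90°, e=3]
no rival 3-sequence matches.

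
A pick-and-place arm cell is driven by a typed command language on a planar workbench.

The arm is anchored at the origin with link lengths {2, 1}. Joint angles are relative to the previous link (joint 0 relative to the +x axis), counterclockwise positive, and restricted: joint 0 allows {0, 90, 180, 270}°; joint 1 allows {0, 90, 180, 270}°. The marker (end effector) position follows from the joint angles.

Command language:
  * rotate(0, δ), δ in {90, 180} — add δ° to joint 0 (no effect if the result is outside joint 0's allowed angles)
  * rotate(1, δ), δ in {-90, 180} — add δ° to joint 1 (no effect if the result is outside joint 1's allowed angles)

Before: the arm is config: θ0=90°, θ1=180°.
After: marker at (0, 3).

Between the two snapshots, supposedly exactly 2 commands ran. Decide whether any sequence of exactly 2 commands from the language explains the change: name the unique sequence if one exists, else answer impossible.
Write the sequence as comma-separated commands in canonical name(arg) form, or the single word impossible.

from: config: θ0=90°, θ1=180°
1. rotate(1, -90) → config: θ0=90°, θ1=90°
2. rotate(1, -90) → config: θ0=90°, θ1=0°
uniquely the one of 16 2-step routes that fits.

rotate(1, -90), rotate(1, -90)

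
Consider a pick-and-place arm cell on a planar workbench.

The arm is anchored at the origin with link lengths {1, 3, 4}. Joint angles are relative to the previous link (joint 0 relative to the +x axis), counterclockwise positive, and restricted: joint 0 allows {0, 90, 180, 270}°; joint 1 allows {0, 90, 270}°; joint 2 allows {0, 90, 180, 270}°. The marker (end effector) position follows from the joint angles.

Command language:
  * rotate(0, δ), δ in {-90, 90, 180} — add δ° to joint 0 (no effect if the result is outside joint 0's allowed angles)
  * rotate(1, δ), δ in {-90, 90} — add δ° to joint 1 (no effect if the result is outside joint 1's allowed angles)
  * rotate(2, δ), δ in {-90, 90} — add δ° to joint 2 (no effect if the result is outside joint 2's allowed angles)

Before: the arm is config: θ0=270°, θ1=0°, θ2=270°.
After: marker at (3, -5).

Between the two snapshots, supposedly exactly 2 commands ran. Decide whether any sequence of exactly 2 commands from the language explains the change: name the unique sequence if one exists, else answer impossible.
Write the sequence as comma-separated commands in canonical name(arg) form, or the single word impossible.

rotate(1, 90), rotate(1, 90)

initial: config: θ0=270°, θ1=0°, θ2=270°
t=1 rotate(1, 90) ⇒ config: θ0=270°, θ1=90°, θ2=270°
t=2 rotate(1, 90) ⇒ config: θ0=270°, θ1=90°, θ2=270°
no rival 2-sequence matches.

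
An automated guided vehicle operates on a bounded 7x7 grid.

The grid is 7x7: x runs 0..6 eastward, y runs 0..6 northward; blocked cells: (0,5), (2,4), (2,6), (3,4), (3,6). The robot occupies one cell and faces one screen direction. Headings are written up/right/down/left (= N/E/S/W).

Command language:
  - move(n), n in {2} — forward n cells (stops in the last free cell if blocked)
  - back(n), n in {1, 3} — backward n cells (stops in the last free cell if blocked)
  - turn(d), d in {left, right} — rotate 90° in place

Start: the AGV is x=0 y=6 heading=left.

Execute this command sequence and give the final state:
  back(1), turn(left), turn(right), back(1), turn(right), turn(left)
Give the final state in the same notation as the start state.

x=1 y=6 heading=left

t0: x=0 y=6 heading=left
t=1 back(1) ⇒ x=1 y=6 heading=left
t=2 turn(left) ⇒ x=1 y=6 heading=down
t=3 turn(right) ⇒ x=1 y=6 heading=left
t=4 back(1) ⇒ x=1 y=6 heading=left
t=5 turn(right) ⇒ x=1 y=6 heading=up
t=6 turn(left) ⇒ x=1 y=6 heading=left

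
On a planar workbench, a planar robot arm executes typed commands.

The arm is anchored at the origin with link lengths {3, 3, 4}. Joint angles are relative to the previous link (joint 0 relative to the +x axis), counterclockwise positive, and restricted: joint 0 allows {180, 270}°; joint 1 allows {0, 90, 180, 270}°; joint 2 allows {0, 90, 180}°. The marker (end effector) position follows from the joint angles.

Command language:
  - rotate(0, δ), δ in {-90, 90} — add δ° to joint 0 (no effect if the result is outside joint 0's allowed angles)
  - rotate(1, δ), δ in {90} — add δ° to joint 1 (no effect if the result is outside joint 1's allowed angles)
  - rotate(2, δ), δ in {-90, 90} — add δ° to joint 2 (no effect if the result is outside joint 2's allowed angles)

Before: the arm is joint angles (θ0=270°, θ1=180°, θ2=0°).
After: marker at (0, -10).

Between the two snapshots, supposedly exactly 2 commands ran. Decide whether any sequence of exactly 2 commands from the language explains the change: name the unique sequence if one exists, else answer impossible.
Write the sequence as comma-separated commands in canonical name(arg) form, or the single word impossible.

from: joint angles (θ0=270°, θ1=180°, θ2=0°)
t=1 rotate(1, 90) ⇒ joint angles (θ0=270°, θ1=270°, θ2=0°)
t=2 rotate(1, 90) ⇒ joint angles (θ0=270°, θ1=0°, θ2=0°)
no other 2-command option fits: unique.

rotate(1, 90), rotate(1, 90)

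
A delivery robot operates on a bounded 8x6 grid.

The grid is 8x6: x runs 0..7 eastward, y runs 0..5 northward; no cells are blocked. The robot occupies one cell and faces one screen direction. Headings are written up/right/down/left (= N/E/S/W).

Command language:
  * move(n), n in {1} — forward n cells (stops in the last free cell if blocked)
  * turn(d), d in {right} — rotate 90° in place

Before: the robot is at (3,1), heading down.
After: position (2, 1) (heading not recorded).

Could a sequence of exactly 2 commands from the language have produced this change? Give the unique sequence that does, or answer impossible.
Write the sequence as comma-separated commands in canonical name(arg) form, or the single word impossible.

turn(right), move(1)

key: order matters: swapping turn(right) and move(1) lands elsewhere
start: at (3,1), heading down
1. turn(right) → at (3,1), heading left
2. move(1) → at (2,1), heading left
uniquely the one of 4 2-step routes that fits.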